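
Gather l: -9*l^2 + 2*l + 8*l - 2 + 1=-9*l^2 + 10*l - 1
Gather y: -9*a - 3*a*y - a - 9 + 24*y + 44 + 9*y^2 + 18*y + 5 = -10*a + 9*y^2 + y*(42 - 3*a) + 40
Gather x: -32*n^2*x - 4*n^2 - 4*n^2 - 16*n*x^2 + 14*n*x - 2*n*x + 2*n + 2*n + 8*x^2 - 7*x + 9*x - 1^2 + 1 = -8*n^2 + 4*n + x^2*(8 - 16*n) + x*(-32*n^2 + 12*n + 2)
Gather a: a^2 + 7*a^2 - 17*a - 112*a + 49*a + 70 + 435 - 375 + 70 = 8*a^2 - 80*a + 200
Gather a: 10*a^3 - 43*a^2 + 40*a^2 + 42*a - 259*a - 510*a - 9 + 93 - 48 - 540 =10*a^3 - 3*a^2 - 727*a - 504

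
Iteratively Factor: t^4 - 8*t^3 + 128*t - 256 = (t + 4)*(t^3 - 12*t^2 + 48*t - 64) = (t - 4)*(t + 4)*(t^2 - 8*t + 16) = (t - 4)^2*(t + 4)*(t - 4)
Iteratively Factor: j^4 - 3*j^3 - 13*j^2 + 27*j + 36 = (j + 3)*(j^3 - 6*j^2 + 5*j + 12) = (j - 4)*(j + 3)*(j^2 - 2*j - 3) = (j - 4)*(j - 3)*(j + 3)*(j + 1)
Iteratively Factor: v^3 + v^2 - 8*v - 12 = (v + 2)*(v^2 - v - 6) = (v - 3)*(v + 2)*(v + 2)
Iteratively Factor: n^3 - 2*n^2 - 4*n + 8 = (n - 2)*(n^2 - 4) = (n - 2)*(n + 2)*(n - 2)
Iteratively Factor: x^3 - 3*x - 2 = (x + 1)*(x^2 - x - 2) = (x + 1)^2*(x - 2)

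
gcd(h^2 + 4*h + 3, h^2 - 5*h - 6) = h + 1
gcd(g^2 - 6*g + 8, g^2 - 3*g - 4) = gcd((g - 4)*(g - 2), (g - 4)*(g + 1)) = g - 4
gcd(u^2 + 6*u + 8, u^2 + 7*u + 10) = u + 2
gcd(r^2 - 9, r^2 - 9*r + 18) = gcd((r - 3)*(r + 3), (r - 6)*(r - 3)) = r - 3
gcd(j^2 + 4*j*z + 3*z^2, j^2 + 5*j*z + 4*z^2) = j + z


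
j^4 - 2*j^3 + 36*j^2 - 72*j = j*(j - 2)*(j - 6*I)*(j + 6*I)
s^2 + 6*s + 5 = (s + 1)*(s + 5)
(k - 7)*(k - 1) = k^2 - 8*k + 7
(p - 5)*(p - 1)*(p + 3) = p^3 - 3*p^2 - 13*p + 15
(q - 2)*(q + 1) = q^2 - q - 2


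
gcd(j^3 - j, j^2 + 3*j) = j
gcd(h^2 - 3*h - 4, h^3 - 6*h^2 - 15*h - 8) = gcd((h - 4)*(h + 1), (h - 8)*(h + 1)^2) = h + 1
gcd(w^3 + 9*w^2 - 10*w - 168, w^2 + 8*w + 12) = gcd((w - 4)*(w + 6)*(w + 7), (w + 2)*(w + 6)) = w + 6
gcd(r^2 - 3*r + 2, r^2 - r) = r - 1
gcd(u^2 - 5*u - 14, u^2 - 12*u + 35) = u - 7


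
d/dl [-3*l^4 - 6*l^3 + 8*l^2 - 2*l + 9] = -12*l^3 - 18*l^2 + 16*l - 2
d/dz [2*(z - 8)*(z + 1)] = 4*z - 14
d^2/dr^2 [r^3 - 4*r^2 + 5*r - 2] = 6*r - 8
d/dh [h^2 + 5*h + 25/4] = 2*h + 5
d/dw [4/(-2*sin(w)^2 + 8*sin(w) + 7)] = 16*(sin(w) - 2)*cos(w)/(8*sin(w) + cos(2*w) + 6)^2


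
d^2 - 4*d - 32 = (d - 8)*(d + 4)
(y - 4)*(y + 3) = y^2 - y - 12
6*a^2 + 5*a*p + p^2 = (2*a + p)*(3*a + p)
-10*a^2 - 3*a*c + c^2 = (-5*a + c)*(2*a + c)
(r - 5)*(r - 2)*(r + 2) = r^3 - 5*r^2 - 4*r + 20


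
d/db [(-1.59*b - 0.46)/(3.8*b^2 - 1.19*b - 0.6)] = (6.042*b^2 + 3.496*b + 0.4066)/(14.44*b^4 - 9.044*b^3 - 3.1439*b^2 + 1.428*b + 0.36)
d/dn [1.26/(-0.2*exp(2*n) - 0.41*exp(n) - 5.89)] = (0.504*exp(n) + 0.5166)*exp(n)/(0.2*exp(2*n) + 0.41*exp(n) + 5.89)^2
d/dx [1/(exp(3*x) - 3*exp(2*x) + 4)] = 3*(2 - exp(x))*exp(2*x)/(exp(3*x) - 3*exp(2*x) + 4)^2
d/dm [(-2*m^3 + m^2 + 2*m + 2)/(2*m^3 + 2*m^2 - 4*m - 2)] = (-3*m^4 + 4*m^3 - 4*m^2 - 6*m + 2)/(2*(m^6 + 2*m^5 - 3*m^4 - 6*m^3 + 2*m^2 + 4*m + 1))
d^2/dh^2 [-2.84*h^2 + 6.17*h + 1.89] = -5.68000000000000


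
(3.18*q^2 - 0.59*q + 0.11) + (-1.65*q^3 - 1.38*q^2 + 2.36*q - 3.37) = -1.65*q^3 + 1.8*q^2 + 1.77*q - 3.26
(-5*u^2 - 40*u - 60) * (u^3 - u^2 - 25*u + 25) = -5*u^5 - 35*u^4 + 105*u^3 + 935*u^2 + 500*u - 1500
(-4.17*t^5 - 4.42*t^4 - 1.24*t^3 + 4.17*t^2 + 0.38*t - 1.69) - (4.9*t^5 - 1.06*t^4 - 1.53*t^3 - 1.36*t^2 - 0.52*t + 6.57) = -9.07*t^5 - 3.36*t^4 + 0.29*t^3 + 5.53*t^2 + 0.9*t - 8.26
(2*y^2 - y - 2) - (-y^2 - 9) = 3*y^2 - y + 7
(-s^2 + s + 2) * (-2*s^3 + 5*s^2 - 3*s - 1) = 2*s^5 - 7*s^4 + 4*s^3 + 8*s^2 - 7*s - 2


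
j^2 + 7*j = j*(j + 7)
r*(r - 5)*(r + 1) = r^3 - 4*r^2 - 5*r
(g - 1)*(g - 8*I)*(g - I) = g^3 - g^2 - 9*I*g^2 - 8*g + 9*I*g + 8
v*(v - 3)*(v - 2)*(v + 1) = v^4 - 4*v^3 + v^2 + 6*v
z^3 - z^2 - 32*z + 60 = (z - 5)*(z - 2)*(z + 6)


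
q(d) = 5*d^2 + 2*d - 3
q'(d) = 10*d + 2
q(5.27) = 146.40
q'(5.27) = 54.70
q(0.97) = 3.64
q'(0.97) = 11.70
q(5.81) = 177.40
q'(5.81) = 60.10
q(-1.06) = 0.50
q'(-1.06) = -8.60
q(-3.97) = 67.86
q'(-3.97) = -37.70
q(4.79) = 121.30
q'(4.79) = 49.90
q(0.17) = -2.52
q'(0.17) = 3.70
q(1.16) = 6.05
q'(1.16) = 13.60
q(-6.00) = 165.00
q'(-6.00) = -58.00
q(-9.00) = 384.00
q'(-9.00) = -88.00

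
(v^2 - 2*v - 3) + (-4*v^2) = -3*v^2 - 2*v - 3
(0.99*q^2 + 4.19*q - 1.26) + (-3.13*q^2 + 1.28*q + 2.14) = -2.14*q^2 + 5.47*q + 0.88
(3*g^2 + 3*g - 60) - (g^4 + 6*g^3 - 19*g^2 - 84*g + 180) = -g^4 - 6*g^3 + 22*g^2 + 87*g - 240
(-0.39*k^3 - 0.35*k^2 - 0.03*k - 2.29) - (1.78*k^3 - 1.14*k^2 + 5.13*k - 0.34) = -2.17*k^3 + 0.79*k^2 - 5.16*k - 1.95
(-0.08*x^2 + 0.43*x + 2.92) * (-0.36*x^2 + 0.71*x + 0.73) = 0.0288*x^4 - 0.2116*x^3 - 0.8043*x^2 + 2.3871*x + 2.1316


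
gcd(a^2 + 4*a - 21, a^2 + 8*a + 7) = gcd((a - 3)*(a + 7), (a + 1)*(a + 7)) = a + 7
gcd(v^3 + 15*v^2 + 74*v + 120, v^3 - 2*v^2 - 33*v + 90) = v + 6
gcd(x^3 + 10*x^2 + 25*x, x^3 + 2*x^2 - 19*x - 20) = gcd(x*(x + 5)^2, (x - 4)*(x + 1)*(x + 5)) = x + 5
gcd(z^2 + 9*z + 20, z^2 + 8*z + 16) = z + 4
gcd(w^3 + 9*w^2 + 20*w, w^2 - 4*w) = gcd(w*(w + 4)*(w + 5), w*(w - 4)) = w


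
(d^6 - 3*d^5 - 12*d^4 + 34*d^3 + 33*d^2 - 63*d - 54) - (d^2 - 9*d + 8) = d^6 - 3*d^5 - 12*d^4 + 34*d^3 + 32*d^2 - 54*d - 62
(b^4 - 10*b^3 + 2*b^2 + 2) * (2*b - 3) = 2*b^5 - 23*b^4 + 34*b^3 - 6*b^2 + 4*b - 6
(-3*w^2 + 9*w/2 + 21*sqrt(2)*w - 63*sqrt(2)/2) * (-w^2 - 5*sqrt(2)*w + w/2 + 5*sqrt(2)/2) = 3*w^4 - 6*sqrt(2)*w^3 - 6*w^3 - 831*w^2/4 + 12*sqrt(2)*w^2 - 9*sqrt(2)*w/2 + 420*w - 315/2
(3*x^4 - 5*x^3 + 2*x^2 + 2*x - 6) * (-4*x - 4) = -12*x^5 + 8*x^4 + 12*x^3 - 16*x^2 + 16*x + 24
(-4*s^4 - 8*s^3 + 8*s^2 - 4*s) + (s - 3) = -4*s^4 - 8*s^3 + 8*s^2 - 3*s - 3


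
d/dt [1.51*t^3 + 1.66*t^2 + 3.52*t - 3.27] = 4.53*t^2 + 3.32*t + 3.52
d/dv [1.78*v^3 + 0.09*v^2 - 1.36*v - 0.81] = 5.34*v^2 + 0.18*v - 1.36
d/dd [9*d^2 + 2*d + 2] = 18*d + 2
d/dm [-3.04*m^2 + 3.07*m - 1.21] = 3.07 - 6.08*m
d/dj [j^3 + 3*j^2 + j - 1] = 3*j^2 + 6*j + 1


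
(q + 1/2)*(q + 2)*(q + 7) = q^3 + 19*q^2/2 + 37*q/2 + 7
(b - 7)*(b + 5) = b^2 - 2*b - 35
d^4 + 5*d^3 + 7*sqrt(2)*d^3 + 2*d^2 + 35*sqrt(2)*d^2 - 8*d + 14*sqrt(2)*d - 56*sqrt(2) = (d - 1)*(d + 2)*(d + 4)*(d + 7*sqrt(2))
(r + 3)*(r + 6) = r^2 + 9*r + 18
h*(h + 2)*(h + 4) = h^3 + 6*h^2 + 8*h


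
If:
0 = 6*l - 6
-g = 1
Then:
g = -1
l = 1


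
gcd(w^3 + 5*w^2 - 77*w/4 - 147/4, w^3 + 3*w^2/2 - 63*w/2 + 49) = w^2 + 7*w/2 - 49/2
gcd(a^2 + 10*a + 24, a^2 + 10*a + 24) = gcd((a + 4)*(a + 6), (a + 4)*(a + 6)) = a^2 + 10*a + 24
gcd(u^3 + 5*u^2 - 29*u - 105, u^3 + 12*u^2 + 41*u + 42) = u^2 + 10*u + 21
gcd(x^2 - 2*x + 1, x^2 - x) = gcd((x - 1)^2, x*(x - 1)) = x - 1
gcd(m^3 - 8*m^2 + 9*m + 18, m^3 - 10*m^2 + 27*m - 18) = m^2 - 9*m + 18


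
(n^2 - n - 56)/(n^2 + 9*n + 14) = (n - 8)/(n + 2)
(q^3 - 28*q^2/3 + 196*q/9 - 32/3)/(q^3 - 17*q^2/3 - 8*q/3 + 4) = (q - 8/3)/(q + 1)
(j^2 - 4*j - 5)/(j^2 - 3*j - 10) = (j + 1)/(j + 2)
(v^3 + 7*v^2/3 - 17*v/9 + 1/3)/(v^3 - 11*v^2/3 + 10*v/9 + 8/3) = (9*v^3 + 21*v^2 - 17*v + 3)/(9*v^3 - 33*v^2 + 10*v + 24)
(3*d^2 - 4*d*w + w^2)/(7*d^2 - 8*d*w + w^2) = (-3*d + w)/(-7*d + w)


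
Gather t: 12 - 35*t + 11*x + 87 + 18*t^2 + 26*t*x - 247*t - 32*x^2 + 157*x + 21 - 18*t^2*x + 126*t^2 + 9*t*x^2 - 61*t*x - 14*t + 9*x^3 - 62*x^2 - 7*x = t^2*(144 - 18*x) + t*(9*x^2 - 35*x - 296) + 9*x^3 - 94*x^2 + 161*x + 120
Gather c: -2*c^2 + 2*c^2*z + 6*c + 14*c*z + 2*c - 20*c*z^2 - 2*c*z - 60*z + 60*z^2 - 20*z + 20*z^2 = c^2*(2*z - 2) + c*(-20*z^2 + 12*z + 8) + 80*z^2 - 80*z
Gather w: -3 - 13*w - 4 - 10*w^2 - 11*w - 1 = -10*w^2 - 24*w - 8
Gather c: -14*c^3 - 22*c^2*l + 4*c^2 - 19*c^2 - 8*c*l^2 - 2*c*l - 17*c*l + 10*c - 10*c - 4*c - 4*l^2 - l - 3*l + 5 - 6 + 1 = -14*c^3 + c^2*(-22*l - 15) + c*(-8*l^2 - 19*l - 4) - 4*l^2 - 4*l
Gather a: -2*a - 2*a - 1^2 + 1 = -4*a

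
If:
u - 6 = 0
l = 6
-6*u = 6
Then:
No Solution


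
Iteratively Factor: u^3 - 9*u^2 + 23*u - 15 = (u - 1)*(u^2 - 8*u + 15) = (u - 3)*(u - 1)*(u - 5)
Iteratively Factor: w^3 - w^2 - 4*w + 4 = (w - 1)*(w^2 - 4) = (w - 2)*(w - 1)*(w + 2)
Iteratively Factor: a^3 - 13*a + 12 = (a - 1)*(a^2 + a - 12) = (a - 1)*(a + 4)*(a - 3)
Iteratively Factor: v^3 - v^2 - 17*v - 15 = (v + 1)*(v^2 - 2*v - 15) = (v + 1)*(v + 3)*(v - 5)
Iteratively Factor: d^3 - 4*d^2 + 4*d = (d - 2)*(d^2 - 2*d) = (d - 2)^2*(d)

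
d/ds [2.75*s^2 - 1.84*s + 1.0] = 5.5*s - 1.84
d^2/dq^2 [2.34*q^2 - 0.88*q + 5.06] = 4.68000000000000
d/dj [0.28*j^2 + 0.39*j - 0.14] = 0.56*j + 0.39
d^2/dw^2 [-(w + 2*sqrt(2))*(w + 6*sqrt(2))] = -2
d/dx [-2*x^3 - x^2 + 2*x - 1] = -6*x^2 - 2*x + 2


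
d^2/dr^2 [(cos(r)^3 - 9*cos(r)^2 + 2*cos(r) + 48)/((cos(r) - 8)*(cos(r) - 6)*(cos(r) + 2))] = 3*(sin(r)^2 - 6*cos(r) + 1)/(cos(r) - 6)^3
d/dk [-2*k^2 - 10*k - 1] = -4*k - 10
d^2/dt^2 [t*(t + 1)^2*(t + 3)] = 12*t^2 + 30*t + 14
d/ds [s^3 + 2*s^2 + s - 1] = 3*s^2 + 4*s + 1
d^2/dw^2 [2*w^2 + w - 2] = 4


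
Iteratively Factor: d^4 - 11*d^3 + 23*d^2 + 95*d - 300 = (d + 3)*(d^3 - 14*d^2 + 65*d - 100) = (d - 5)*(d + 3)*(d^2 - 9*d + 20) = (d - 5)^2*(d + 3)*(d - 4)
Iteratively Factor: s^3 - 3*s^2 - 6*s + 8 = (s + 2)*(s^2 - 5*s + 4) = (s - 1)*(s + 2)*(s - 4)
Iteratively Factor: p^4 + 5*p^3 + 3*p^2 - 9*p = (p + 3)*(p^3 + 2*p^2 - 3*p) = (p + 3)^2*(p^2 - p) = p*(p + 3)^2*(p - 1)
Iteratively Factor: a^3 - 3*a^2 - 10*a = (a - 5)*(a^2 + 2*a) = a*(a - 5)*(a + 2)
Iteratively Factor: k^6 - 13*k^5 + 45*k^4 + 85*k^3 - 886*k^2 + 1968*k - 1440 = (k - 3)*(k^5 - 10*k^4 + 15*k^3 + 130*k^2 - 496*k + 480) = (k - 3)*(k - 2)*(k^4 - 8*k^3 - k^2 + 128*k - 240) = (k - 3)*(k - 2)*(k + 4)*(k^3 - 12*k^2 + 47*k - 60) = (k - 4)*(k - 3)*(k - 2)*(k + 4)*(k^2 - 8*k + 15) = (k - 5)*(k - 4)*(k - 3)*(k - 2)*(k + 4)*(k - 3)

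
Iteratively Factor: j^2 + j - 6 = (j - 2)*(j + 3)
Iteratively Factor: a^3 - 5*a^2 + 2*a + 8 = (a - 4)*(a^2 - a - 2) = (a - 4)*(a - 2)*(a + 1)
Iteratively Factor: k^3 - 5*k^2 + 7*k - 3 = (k - 1)*(k^2 - 4*k + 3) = (k - 3)*(k - 1)*(k - 1)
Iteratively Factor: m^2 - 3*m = (m)*(m - 3)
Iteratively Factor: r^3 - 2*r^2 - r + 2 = (r - 1)*(r^2 - r - 2) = (r - 1)*(r + 1)*(r - 2)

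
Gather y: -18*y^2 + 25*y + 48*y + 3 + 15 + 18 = -18*y^2 + 73*y + 36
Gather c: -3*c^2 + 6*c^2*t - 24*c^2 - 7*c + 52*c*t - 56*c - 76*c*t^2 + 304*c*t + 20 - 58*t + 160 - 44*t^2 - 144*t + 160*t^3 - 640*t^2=c^2*(6*t - 27) + c*(-76*t^2 + 356*t - 63) + 160*t^3 - 684*t^2 - 202*t + 180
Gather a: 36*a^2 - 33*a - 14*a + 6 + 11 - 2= 36*a^2 - 47*a + 15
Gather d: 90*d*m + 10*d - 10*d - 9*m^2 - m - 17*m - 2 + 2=90*d*m - 9*m^2 - 18*m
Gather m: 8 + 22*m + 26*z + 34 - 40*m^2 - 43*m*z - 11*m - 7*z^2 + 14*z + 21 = -40*m^2 + m*(11 - 43*z) - 7*z^2 + 40*z + 63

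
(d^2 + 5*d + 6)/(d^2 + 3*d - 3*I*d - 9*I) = (d + 2)/(d - 3*I)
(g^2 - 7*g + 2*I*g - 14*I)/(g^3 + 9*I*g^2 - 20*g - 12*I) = (g - 7)/(g^2 + 7*I*g - 6)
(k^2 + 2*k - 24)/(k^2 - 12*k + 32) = (k + 6)/(k - 8)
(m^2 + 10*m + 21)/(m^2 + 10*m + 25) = (m^2 + 10*m + 21)/(m^2 + 10*m + 25)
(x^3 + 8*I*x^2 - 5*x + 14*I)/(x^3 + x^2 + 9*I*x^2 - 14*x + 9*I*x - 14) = (x - I)/(x + 1)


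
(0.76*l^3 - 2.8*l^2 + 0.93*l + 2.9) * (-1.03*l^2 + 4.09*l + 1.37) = -0.7828*l^5 + 5.9924*l^4 - 11.3687*l^3 - 3.0193*l^2 + 13.1351*l + 3.973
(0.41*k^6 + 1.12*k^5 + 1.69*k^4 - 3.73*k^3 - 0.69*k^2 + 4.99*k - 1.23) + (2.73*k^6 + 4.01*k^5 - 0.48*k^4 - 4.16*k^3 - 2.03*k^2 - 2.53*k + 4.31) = 3.14*k^6 + 5.13*k^5 + 1.21*k^4 - 7.89*k^3 - 2.72*k^2 + 2.46*k + 3.08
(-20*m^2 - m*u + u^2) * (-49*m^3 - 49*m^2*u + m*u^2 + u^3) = 980*m^5 + 1029*m^4*u - 20*m^3*u^2 - 70*m^2*u^3 + u^5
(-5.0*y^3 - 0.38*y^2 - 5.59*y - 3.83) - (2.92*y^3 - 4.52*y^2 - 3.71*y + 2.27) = -7.92*y^3 + 4.14*y^2 - 1.88*y - 6.1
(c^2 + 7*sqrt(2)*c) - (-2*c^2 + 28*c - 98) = 3*c^2 - 28*c + 7*sqrt(2)*c + 98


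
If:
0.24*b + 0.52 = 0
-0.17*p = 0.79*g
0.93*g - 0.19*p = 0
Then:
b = -2.17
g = 0.00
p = 0.00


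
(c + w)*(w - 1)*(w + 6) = c*w^2 + 5*c*w - 6*c + w^3 + 5*w^2 - 6*w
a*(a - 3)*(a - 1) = a^3 - 4*a^2 + 3*a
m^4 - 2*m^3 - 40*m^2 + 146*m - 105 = (m - 5)*(m - 3)*(m - 1)*(m + 7)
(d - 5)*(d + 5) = d^2 - 25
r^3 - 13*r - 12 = (r - 4)*(r + 1)*(r + 3)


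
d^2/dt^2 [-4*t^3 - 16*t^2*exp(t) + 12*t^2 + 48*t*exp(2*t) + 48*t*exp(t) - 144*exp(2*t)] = -16*t^2*exp(t) + 192*t*exp(2*t) - 16*t*exp(t) - 24*t - 384*exp(2*t) + 64*exp(t) + 24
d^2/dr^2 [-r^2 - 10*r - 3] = -2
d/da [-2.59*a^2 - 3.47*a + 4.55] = -5.18*a - 3.47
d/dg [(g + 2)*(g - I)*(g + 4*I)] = 3*g^2 + g*(4 + 6*I) + 4 + 6*I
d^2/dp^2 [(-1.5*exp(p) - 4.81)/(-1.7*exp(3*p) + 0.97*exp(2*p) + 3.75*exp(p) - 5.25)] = (17.34*exp(6*p) + 117.6876*exp(5*p) - 47.58724*exp(4*p) - 222.718334*exp(3*p) - 288.041625*exp(2*p) + 195.151575*exp(p) + 136.040625)*exp(p)/(4.913*exp(9*p) - 8.4099*exp(8*p) - 27.71391*exp(7*p) + 81.707327*exp(6*p) + 9.19012500000001*exp(5*p) - 226.9152*exp(4*p) + 202.415625*exp(3*p) + 141.2775*exp(2*p) - 310.078125*exp(p) + 144.703125)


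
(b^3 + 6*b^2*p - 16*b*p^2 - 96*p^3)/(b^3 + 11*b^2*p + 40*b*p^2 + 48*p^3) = (b^2 + 2*b*p - 24*p^2)/(b^2 + 7*b*p + 12*p^2)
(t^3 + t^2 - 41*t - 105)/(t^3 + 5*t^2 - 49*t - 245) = (t + 3)/(t + 7)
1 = 1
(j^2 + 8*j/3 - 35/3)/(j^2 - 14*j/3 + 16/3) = (3*j^2 + 8*j - 35)/(3*j^2 - 14*j + 16)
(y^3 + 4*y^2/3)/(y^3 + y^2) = (y + 4/3)/(y + 1)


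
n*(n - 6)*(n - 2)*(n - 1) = n^4 - 9*n^3 + 20*n^2 - 12*n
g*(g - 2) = g^2 - 2*g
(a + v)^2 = a^2 + 2*a*v + v^2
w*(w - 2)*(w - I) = w^3 - 2*w^2 - I*w^2 + 2*I*w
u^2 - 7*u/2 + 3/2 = (u - 3)*(u - 1/2)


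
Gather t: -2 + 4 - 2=0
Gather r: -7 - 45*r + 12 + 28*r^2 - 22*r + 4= 28*r^2 - 67*r + 9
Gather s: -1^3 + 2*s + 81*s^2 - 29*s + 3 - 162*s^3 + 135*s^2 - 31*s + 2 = -162*s^3 + 216*s^2 - 58*s + 4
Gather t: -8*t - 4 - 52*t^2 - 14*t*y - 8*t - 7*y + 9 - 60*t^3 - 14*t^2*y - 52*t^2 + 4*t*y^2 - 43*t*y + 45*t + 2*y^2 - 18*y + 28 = -60*t^3 + t^2*(-14*y - 104) + t*(4*y^2 - 57*y + 29) + 2*y^2 - 25*y + 33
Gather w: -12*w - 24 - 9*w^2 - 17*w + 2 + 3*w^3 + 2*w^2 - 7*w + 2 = 3*w^3 - 7*w^2 - 36*w - 20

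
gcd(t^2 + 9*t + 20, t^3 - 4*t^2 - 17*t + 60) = t + 4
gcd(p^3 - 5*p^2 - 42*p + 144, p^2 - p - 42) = p + 6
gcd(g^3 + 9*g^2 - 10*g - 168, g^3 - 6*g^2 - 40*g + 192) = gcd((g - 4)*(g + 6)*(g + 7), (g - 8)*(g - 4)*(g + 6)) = g^2 + 2*g - 24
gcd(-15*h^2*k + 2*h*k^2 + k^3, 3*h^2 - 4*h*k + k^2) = 3*h - k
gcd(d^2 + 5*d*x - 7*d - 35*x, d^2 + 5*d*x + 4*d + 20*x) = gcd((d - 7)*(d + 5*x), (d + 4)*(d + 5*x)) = d + 5*x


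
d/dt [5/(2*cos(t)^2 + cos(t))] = 5*(sin(t)/cos(t)^2 + 4*tan(t))/(2*cos(t) + 1)^2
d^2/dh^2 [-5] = 0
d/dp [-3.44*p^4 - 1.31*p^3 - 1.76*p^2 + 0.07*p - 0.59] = -13.76*p^3 - 3.93*p^2 - 3.52*p + 0.07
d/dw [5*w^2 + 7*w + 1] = 10*w + 7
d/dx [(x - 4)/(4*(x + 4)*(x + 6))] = (-x^2 + 8*x + 64)/(4*(x^4 + 20*x^3 + 148*x^2 + 480*x + 576))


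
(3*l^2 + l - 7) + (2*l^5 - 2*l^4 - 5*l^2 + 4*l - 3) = 2*l^5 - 2*l^4 - 2*l^2 + 5*l - 10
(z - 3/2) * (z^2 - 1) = z^3 - 3*z^2/2 - z + 3/2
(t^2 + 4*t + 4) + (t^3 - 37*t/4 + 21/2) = t^3 + t^2 - 21*t/4 + 29/2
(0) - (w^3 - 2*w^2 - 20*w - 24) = -w^3 + 2*w^2 + 20*w + 24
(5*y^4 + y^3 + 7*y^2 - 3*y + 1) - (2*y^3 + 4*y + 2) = 5*y^4 - y^3 + 7*y^2 - 7*y - 1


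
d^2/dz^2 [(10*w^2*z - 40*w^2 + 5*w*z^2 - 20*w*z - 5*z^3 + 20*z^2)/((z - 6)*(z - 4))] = 20*(w^2 + 3*w - 18)/(z^3 - 18*z^2 + 108*z - 216)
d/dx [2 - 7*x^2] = -14*x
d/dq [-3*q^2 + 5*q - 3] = 5 - 6*q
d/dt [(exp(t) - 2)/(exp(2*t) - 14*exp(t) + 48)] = (-2*(exp(t) - 7)*(exp(t) - 2) + exp(2*t) - 14*exp(t) + 48)*exp(t)/(exp(2*t) - 14*exp(t) + 48)^2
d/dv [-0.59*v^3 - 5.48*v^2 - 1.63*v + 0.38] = -1.77*v^2 - 10.96*v - 1.63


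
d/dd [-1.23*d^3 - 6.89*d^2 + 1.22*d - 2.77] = -3.69*d^2 - 13.78*d + 1.22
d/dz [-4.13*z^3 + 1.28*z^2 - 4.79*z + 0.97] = -12.39*z^2 + 2.56*z - 4.79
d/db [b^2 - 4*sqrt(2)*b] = 2*b - 4*sqrt(2)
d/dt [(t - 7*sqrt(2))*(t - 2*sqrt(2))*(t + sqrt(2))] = 3*t^2 - 16*sqrt(2)*t + 10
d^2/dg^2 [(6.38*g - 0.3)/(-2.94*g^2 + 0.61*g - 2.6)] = (-(5.88*g - 0.61)*(6.38*g - 0.3)*(11.76*g - 1.22) + (112.5432*g - 9.5476)*(2.94*g^2 - 0.61*g + 2.6))/(2.94*g^2 - 0.61*g + 2.6)^3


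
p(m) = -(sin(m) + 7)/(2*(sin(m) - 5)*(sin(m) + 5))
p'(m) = -cos(m)/(2*(sin(m) - 5)*(sin(m) + 5)) + (sin(m) + 7)*cos(m)/(2*(sin(m) - 5)*(sin(m) + 5)^2) + (sin(m) + 7)*cos(m)/(2*(sin(m) - 5)^2*(sin(m) + 5))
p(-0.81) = 0.13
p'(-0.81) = 0.01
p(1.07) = 0.16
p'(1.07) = 0.02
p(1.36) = 0.17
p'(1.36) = 0.01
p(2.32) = 0.16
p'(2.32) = -0.02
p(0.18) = 0.14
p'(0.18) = 0.02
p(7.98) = 0.17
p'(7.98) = -0.00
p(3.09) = 0.14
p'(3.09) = -0.02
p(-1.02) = 0.13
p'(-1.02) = 0.01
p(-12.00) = 0.15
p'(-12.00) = 0.02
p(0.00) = 0.14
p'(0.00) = 0.02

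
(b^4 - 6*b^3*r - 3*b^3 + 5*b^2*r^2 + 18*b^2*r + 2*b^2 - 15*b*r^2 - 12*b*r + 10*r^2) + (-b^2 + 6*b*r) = b^4 - 6*b^3*r - 3*b^3 + 5*b^2*r^2 + 18*b^2*r + b^2 - 15*b*r^2 - 6*b*r + 10*r^2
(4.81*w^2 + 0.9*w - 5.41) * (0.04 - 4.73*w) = -22.7513*w^3 - 4.0646*w^2 + 25.6253*w - 0.2164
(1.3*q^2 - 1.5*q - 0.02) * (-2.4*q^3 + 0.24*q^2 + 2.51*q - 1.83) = -3.12*q^5 + 3.912*q^4 + 2.951*q^3 - 6.1488*q^2 + 2.6948*q + 0.0366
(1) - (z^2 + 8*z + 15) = -z^2 - 8*z - 14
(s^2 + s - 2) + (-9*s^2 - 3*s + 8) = -8*s^2 - 2*s + 6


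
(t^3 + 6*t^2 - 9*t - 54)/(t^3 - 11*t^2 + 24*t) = (t^2 + 9*t + 18)/(t*(t - 8))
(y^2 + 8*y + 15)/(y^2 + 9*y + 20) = (y + 3)/(y + 4)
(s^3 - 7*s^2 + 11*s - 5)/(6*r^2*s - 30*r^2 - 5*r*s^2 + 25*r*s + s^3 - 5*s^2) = (s^2 - 2*s + 1)/(6*r^2 - 5*r*s + s^2)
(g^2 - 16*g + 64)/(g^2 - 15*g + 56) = (g - 8)/(g - 7)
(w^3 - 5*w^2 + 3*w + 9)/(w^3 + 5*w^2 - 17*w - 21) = (w - 3)/(w + 7)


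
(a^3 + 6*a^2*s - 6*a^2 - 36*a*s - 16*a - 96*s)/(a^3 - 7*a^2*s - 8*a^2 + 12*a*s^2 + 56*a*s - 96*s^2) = (a^2 + 6*a*s + 2*a + 12*s)/(a^2 - 7*a*s + 12*s^2)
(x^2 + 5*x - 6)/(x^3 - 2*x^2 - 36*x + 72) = (x - 1)/(x^2 - 8*x + 12)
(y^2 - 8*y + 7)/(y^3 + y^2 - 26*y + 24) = (y - 7)/(y^2 + 2*y - 24)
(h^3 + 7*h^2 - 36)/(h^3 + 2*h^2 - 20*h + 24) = (h + 3)/(h - 2)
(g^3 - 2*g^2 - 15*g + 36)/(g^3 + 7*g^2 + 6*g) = (g^3 - 2*g^2 - 15*g + 36)/(g*(g^2 + 7*g + 6))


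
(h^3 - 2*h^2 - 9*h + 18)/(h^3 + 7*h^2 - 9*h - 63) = (h - 2)/(h + 7)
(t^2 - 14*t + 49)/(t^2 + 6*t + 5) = (t^2 - 14*t + 49)/(t^2 + 6*t + 5)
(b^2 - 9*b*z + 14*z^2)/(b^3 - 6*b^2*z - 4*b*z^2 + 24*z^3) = (-b + 7*z)/(-b^2 + 4*b*z + 12*z^2)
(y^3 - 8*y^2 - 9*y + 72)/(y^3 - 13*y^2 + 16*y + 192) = (y - 3)/(y - 8)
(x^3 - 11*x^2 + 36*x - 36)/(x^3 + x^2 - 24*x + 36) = (x - 6)/(x + 6)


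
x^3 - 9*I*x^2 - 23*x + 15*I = (x - 5*I)*(x - 3*I)*(x - I)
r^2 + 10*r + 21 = (r + 3)*(r + 7)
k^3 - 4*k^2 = k^2*(k - 4)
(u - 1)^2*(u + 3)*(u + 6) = u^4 + 7*u^3 + u^2 - 27*u + 18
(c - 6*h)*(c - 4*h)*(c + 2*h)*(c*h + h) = c^4*h - 8*c^3*h^2 + c^3*h + 4*c^2*h^3 - 8*c^2*h^2 + 48*c*h^4 + 4*c*h^3 + 48*h^4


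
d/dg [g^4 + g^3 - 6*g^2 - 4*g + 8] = 4*g^3 + 3*g^2 - 12*g - 4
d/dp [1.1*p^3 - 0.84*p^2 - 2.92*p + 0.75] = 3.3*p^2 - 1.68*p - 2.92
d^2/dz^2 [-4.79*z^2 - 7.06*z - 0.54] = -9.58000000000000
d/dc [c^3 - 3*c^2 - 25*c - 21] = 3*c^2 - 6*c - 25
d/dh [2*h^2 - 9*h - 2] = 4*h - 9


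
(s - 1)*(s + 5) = s^2 + 4*s - 5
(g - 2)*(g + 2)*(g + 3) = g^3 + 3*g^2 - 4*g - 12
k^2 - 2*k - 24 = (k - 6)*(k + 4)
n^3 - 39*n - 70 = (n - 7)*(n + 2)*(n + 5)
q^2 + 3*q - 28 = (q - 4)*(q + 7)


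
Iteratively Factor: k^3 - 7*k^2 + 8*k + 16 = (k - 4)*(k^2 - 3*k - 4) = (k - 4)*(k + 1)*(k - 4)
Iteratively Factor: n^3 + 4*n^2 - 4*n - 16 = (n - 2)*(n^2 + 6*n + 8) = (n - 2)*(n + 2)*(n + 4)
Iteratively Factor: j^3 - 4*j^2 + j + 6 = (j - 2)*(j^2 - 2*j - 3) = (j - 2)*(j + 1)*(j - 3)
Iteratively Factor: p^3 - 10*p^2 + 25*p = (p - 5)*(p^2 - 5*p) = p*(p - 5)*(p - 5)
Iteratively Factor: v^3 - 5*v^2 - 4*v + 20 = (v + 2)*(v^2 - 7*v + 10) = (v - 5)*(v + 2)*(v - 2)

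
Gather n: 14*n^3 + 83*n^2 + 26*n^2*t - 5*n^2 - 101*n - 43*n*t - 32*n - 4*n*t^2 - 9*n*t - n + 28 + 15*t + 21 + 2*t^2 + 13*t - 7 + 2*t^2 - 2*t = 14*n^3 + n^2*(26*t + 78) + n*(-4*t^2 - 52*t - 134) + 4*t^2 + 26*t + 42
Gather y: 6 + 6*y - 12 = 6*y - 6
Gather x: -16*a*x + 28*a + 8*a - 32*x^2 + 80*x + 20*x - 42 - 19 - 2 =36*a - 32*x^2 + x*(100 - 16*a) - 63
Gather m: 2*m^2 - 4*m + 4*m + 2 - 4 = 2*m^2 - 2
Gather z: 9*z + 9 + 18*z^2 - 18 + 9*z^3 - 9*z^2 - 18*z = 9*z^3 + 9*z^2 - 9*z - 9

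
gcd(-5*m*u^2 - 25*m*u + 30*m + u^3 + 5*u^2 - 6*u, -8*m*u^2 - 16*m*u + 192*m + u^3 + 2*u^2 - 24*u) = u + 6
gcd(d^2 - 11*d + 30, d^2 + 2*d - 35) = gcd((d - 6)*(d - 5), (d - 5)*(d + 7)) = d - 5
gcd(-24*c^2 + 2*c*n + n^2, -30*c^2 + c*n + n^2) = 6*c + n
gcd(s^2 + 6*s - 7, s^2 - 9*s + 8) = s - 1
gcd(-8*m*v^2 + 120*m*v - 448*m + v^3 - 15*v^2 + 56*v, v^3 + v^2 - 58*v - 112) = v - 8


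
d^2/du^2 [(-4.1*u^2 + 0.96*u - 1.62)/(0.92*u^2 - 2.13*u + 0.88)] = (-3.5527136788005e-15*u^4 - 14.443632*u^3 + 11.689152*u^2 + 14.384016*u - 14.827684)/(0.778688*u^6 - 5.408496*u^5 + 14.75634*u^4 - 20.010285*u^3 + 14.11476*u^2 - 4.948416*u + 0.681472)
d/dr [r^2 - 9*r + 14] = 2*r - 9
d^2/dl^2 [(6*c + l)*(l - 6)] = 2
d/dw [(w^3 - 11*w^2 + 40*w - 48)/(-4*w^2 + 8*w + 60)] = (-w^4 + 4*w^3 + 63*w^2 - 426*w + 696)/(4*(w^4 - 4*w^3 - 26*w^2 + 60*w + 225))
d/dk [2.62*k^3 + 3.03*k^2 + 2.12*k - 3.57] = 7.86*k^2 + 6.06*k + 2.12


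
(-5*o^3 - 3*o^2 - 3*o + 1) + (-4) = -5*o^3 - 3*o^2 - 3*o - 3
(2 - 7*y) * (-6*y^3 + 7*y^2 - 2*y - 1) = 42*y^4 - 61*y^3 + 28*y^2 + 3*y - 2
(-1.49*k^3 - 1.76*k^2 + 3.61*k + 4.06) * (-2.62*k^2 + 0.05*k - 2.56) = 3.9038*k^5 + 4.5367*k^4 - 5.7318*k^3 - 5.9511*k^2 - 9.0386*k - 10.3936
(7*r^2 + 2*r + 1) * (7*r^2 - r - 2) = 49*r^4 + 7*r^3 - 9*r^2 - 5*r - 2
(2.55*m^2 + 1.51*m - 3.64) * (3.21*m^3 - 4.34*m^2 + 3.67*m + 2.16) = 8.1855*m^5 - 6.2199*m^4 - 8.8793*m^3 + 26.8473*m^2 - 10.0972*m - 7.8624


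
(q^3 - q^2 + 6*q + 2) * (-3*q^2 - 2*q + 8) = -3*q^5 + q^4 - 8*q^3 - 26*q^2 + 44*q + 16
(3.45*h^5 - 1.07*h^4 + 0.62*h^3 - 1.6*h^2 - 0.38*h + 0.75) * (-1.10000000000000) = -3.795*h^5 + 1.177*h^4 - 0.682*h^3 + 1.76*h^2 + 0.418*h - 0.825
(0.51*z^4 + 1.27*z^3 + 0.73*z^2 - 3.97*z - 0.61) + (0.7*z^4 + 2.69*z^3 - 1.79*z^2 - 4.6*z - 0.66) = 1.21*z^4 + 3.96*z^3 - 1.06*z^2 - 8.57*z - 1.27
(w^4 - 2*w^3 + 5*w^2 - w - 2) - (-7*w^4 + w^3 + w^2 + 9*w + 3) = 8*w^4 - 3*w^3 + 4*w^2 - 10*w - 5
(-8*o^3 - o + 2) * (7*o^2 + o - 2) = -56*o^5 - 8*o^4 + 9*o^3 + 13*o^2 + 4*o - 4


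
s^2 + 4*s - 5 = (s - 1)*(s + 5)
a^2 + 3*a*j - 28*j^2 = (a - 4*j)*(a + 7*j)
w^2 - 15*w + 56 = (w - 8)*(w - 7)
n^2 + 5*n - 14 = (n - 2)*(n + 7)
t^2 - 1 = (t - 1)*(t + 1)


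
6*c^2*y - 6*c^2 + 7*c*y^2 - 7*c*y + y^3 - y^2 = (c + y)*(6*c + y)*(y - 1)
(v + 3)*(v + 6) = v^2 + 9*v + 18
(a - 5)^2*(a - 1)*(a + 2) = a^4 - 9*a^3 + 13*a^2 + 45*a - 50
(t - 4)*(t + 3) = t^2 - t - 12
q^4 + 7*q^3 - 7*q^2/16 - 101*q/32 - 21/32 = (q - 3/4)*(q + 1/4)*(q + 1/2)*(q + 7)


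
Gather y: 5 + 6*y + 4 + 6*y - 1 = 12*y + 8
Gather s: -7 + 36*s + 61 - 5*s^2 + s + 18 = -5*s^2 + 37*s + 72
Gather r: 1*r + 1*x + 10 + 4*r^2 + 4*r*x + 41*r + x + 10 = 4*r^2 + r*(4*x + 42) + 2*x + 20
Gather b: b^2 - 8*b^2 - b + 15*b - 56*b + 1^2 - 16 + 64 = -7*b^2 - 42*b + 49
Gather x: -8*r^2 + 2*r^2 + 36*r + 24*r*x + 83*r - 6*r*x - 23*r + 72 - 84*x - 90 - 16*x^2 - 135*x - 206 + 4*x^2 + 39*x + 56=-6*r^2 + 96*r - 12*x^2 + x*(18*r - 180) - 168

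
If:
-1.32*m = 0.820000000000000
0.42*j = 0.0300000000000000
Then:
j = 0.07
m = -0.62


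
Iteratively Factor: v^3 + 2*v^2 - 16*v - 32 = (v - 4)*(v^2 + 6*v + 8) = (v - 4)*(v + 4)*(v + 2)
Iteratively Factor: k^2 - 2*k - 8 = (k + 2)*(k - 4)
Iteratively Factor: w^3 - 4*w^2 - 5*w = (w)*(w^2 - 4*w - 5) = w*(w - 5)*(w + 1)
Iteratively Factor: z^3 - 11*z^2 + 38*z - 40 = (z - 5)*(z^2 - 6*z + 8) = (z - 5)*(z - 2)*(z - 4)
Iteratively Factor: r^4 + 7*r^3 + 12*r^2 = (r + 4)*(r^3 + 3*r^2) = (r + 3)*(r + 4)*(r^2) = r*(r + 3)*(r + 4)*(r)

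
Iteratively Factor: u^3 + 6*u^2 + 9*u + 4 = (u + 1)*(u^2 + 5*u + 4) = (u + 1)^2*(u + 4)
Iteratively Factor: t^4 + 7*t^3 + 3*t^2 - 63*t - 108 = (t + 3)*(t^3 + 4*t^2 - 9*t - 36) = (t - 3)*(t + 3)*(t^2 + 7*t + 12) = (t - 3)*(t + 3)*(t + 4)*(t + 3)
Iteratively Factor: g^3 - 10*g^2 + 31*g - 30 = (g - 3)*(g^2 - 7*g + 10) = (g - 5)*(g - 3)*(g - 2)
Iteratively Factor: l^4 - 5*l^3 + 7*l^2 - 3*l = (l)*(l^3 - 5*l^2 + 7*l - 3) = l*(l - 3)*(l^2 - 2*l + 1) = l*(l - 3)*(l - 1)*(l - 1)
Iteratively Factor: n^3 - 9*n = (n)*(n^2 - 9) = n*(n + 3)*(n - 3)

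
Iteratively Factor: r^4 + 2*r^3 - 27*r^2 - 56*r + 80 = (r - 5)*(r^3 + 7*r^2 + 8*r - 16) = (r - 5)*(r - 1)*(r^2 + 8*r + 16) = (r - 5)*(r - 1)*(r + 4)*(r + 4)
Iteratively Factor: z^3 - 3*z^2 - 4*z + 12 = (z - 3)*(z^2 - 4) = (z - 3)*(z - 2)*(z + 2)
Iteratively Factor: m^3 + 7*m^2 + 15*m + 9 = (m + 3)*(m^2 + 4*m + 3) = (m + 1)*(m + 3)*(m + 3)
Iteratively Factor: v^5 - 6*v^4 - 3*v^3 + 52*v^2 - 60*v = (v - 2)*(v^4 - 4*v^3 - 11*v^2 + 30*v) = (v - 2)*(v + 3)*(v^3 - 7*v^2 + 10*v) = v*(v - 2)*(v + 3)*(v^2 - 7*v + 10) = v*(v - 5)*(v - 2)*(v + 3)*(v - 2)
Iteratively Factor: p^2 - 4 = (p + 2)*(p - 2)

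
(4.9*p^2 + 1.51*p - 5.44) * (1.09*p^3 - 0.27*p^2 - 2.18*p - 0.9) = 5.341*p^5 + 0.3229*p^4 - 17.0193*p^3 - 6.233*p^2 + 10.5002*p + 4.896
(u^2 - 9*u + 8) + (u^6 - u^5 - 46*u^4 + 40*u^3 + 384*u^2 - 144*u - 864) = u^6 - u^5 - 46*u^4 + 40*u^3 + 385*u^2 - 153*u - 856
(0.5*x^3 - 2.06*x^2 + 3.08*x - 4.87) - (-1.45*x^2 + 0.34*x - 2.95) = 0.5*x^3 - 0.61*x^2 + 2.74*x - 1.92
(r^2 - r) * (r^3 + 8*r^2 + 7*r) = r^5 + 7*r^4 - r^3 - 7*r^2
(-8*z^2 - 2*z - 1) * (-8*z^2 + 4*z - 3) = 64*z^4 - 16*z^3 + 24*z^2 + 2*z + 3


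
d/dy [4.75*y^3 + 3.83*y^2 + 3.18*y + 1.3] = 14.25*y^2 + 7.66*y + 3.18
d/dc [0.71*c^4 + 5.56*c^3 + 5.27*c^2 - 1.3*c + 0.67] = 2.84*c^3 + 16.68*c^2 + 10.54*c - 1.3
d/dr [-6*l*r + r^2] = -6*l + 2*r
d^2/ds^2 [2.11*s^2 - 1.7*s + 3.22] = 4.22000000000000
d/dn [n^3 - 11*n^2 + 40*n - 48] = 3*n^2 - 22*n + 40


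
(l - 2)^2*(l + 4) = l^3 - 12*l + 16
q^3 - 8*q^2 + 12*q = q*(q - 6)*(q - 2)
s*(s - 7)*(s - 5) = s^3 - 12*s^2 + 35*s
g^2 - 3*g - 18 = (g - 6)*(g + 3)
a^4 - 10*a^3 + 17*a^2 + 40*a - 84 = (a - 7)*(a - 3)*(a - 2)*(a + 2)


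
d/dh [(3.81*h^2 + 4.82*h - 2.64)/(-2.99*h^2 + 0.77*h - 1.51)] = (17.3455*h^2 - 27.2934*h - 5.2454)/(8.9401*h^4 - 4.6046*h^3 + 9.6227*h^2 - 2.3254*h + 2.2801)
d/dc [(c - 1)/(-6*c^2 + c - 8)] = (-6*c^2 + c + (c - 1)*(12*c - 1) - 8)/(6*c^2 - c + 8)^2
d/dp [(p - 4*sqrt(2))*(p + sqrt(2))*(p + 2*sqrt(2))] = 3*p^2 - 2*sqrt(2)*p - 20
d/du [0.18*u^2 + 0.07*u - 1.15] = 0.36*u + 0.07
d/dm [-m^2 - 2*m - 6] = -2*m - 2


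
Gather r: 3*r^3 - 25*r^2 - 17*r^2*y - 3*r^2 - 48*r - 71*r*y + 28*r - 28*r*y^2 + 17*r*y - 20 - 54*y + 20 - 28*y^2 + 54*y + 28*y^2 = 3*r^3 + r^2*(-17*y - 28) + r*(-28*y^2 - 54*y - 20)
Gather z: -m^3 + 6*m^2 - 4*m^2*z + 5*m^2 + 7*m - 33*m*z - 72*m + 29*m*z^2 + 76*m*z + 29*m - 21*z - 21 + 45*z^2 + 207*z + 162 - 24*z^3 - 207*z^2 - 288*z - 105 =-m^3 + 11*m^2 - 36*m - 24*z^3 + z^2*(29*m - 162) + z*(-4*m^2 + 43*m - 102) + 36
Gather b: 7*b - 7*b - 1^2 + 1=0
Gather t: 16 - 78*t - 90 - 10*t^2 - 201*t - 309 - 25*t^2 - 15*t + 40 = -35*t^2 - 294*t - 343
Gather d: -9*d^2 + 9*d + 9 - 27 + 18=-9*d^2 + 9*d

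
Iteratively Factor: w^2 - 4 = (w - 2)*(w + 2)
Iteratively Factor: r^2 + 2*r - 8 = (r + 4)*(r - 2)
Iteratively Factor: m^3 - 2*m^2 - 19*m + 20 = (m + 4)*(m^2 - 6*m + 5) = (m - 5)*(m + 4)*(m - 1)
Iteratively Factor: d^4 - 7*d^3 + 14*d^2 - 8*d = (d - 2)*(d^3 - 5*d^2 + 4*d) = d*(d - 2)*(d^2 - 5*d + 4) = d*(d - 2)*(d - 1)*(d - 4)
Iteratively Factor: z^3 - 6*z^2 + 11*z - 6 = (z - 3)*(z^2 - 3*z + 2) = (z - 3)*(z - 1)*(z - 2)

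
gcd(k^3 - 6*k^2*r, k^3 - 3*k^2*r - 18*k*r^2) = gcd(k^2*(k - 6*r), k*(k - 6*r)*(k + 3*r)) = -k^2 + 6*k*r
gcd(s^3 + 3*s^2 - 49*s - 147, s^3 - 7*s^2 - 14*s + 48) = s + 3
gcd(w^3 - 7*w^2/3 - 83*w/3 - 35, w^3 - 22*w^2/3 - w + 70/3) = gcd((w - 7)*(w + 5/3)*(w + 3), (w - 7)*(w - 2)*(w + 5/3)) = w^2 - 16*w/3 - 35/3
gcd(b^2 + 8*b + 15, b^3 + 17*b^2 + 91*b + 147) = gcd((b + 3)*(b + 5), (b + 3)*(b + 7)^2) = b + 3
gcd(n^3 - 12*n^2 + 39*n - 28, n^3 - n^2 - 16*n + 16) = n^2 - 5*n + 4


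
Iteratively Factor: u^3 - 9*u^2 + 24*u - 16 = (u - 4)*(u^2 - 5*u + 4) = (u - 4)^2*(u - 1)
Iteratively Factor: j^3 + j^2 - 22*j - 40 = (j + 4)*(j^2 - 3*j - 10) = (j - 5)*(j + 4)*(j + 2)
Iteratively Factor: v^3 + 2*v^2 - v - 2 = (v + 1)*(v^2 + v - 2) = (v - 1)*(v + 1)*(v + 2)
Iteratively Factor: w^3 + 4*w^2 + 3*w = (w + 3)*(w^2 + w) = (w + 1)*(w + 3)*(w)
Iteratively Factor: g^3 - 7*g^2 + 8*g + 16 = (g + 1)*(g^2 - 8*g + 16) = (g - 4)*(g + 1)*(g - 4)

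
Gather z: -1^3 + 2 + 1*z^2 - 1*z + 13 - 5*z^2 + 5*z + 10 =-4*z^2 + 4*z + 24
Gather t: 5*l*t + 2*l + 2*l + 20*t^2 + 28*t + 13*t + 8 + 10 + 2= 4*l + 20*t^2 + t*(5*l + 41) + 20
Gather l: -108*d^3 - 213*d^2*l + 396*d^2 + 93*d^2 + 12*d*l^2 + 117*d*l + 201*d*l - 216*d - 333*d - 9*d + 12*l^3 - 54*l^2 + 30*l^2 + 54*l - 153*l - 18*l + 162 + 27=-108*d^3 + 489*d^2 - 558*d + 12*l^3 + l^2*(12*d - 24) + l*(-213*d^2 + 318*d - 117) + 189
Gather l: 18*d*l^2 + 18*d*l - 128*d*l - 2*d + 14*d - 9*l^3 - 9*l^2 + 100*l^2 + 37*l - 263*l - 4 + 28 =12*d - 9*l^3 + l^2*(18*d + 91) + l*(-110*d - 226) + 24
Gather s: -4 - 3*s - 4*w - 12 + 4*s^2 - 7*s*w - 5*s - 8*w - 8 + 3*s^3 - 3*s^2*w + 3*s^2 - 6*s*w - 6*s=3*s^3 + s^2*(7 - 3*w) + s*(-13*w - 14) - 12*w - 24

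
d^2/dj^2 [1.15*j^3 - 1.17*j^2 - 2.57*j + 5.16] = 6.9*j - 2.34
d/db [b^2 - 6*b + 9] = 2*b - 6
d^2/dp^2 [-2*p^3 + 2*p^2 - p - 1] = 4 - 12*p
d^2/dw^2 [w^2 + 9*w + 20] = 2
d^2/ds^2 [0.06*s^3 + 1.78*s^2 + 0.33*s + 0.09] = 0.36*s + 3.56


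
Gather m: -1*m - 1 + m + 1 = 0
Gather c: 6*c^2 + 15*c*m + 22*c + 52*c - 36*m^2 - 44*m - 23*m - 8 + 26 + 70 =6*c^2 + c*(15*m + 74) - 36*m^2 - 67*m + 88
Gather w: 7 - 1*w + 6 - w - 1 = 12 - 2*w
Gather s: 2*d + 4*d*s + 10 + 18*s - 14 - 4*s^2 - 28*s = 2*d - 4*s^2 + s*(4*d - 10) - 4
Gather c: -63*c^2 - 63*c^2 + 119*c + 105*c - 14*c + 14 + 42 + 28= -126*c^2 + 210*c + 84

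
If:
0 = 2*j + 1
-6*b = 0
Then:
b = 0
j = -1/2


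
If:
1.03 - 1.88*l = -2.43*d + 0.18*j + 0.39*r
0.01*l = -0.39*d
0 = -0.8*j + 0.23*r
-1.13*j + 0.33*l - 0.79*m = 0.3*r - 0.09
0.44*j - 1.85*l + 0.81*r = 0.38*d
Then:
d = -0.01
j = 0.21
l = 0.37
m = -0.30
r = 0.72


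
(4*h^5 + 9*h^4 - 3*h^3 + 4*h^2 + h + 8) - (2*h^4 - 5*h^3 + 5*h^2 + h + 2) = 4*h^5 + 7*h^4 + 2*h^3 - h^2 + 6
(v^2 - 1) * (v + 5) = v^3 + 5*v^2 - v - 5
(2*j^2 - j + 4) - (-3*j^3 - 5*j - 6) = 3*j^3 + 2*j^2 + 4*j + 10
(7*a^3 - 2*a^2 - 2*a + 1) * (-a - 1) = -7*a^4 - 5*a^3 + 4*a^2 + a - 1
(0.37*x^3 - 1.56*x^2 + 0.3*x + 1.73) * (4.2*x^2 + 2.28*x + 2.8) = 1.554*x^5 - 5.7084*x^4 - 1.2608*x^3 + 3.582*x^2 + 4.7844*x + 4.844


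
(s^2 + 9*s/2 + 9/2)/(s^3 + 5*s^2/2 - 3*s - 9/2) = (2*s + 3)/(2*s^2 - s - 3)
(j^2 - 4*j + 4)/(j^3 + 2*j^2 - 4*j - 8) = (j - 2)/(j^2 + 4*j + 4)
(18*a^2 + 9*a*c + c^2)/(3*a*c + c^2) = (6*a + c)/c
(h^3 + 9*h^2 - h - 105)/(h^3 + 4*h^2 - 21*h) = (h + 5)/h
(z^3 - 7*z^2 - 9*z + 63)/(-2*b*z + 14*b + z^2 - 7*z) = (z^2 - 9)/(-2*b + z)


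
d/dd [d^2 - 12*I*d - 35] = 2*d - 12*I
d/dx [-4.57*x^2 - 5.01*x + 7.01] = -9.14*x - 5.01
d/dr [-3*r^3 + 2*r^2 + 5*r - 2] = -9*r^2 + 4*r + 5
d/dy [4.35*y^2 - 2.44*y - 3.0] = 8.7*y - 2.44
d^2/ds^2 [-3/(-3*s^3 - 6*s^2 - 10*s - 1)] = 6*(-3*(3*s + 2)*(3*s^3 + 6*s^2 + 10*s + 1) + (9*s^2 + 12*s + 10)^2)/(3*s^3 + 6*s^2 + 10*s + 1)^3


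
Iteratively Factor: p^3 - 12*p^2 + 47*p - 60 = (p - 4)*(p^2 - 8*p + 15) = (p - 5)*(p - 4)*(p - 3)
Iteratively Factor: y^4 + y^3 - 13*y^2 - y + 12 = (y - 3)*(y^3 + 4*y^2 - y - 4) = (y - 3)*(y + 1)*(y^2 + 3*y - 4) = (y - 3)*(y - 1)*(y + 1)*(y + 4)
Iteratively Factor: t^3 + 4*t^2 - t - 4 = (t - 1)*(t^2 + 5*t + 4) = (t - 1)*(t + 4)*(t + 1)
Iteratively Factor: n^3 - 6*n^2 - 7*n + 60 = (n - 5)*(n^2 - n - 12) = (n - 5)*(n + 3)*(n - 4)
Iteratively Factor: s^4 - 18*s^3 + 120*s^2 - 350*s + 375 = (s - 3)*(s^3 - 15*s^2 + 75*s - 125) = (s - 5)*(s - 3)*(s^2 - 10*s + 25) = (s - 5)^2*(s - 3)*(s - 5)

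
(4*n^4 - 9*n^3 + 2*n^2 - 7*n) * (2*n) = 8*n^5 - 18*n^4 + 4*n^3 - 14*n^2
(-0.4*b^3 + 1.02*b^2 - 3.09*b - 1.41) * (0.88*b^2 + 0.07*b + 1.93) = -0.352*b^5 + 0.8696*b^4 - 3.4198*b^3 + 0.5115*b^2 - 6.0624*b - 2.7213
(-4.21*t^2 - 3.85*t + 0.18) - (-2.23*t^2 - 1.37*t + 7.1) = -1.98*t^2 - 2.48*t - 6.92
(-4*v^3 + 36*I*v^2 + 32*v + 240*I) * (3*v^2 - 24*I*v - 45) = -12*v^5 + 204*I*v^4 + 1140*v^3 - 1668*I*v^2 + 4320*v - 10800*I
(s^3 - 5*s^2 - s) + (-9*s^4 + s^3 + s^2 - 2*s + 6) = -9*s^4 + 2*s^3 - 4*s^2 - 3*s + 6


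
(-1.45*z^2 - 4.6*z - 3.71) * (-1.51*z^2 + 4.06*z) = 2.1895*z^4 + 1.059*z^3 - 13.0739*z^2 - 15.0626*z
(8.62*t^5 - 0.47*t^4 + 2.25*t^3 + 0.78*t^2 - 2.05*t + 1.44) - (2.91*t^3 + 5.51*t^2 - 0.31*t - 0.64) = 8.62*t^5 - 0.47*t^4 - 0.66*t^3 - 4.73*t^2 - 1.74*t + 2.08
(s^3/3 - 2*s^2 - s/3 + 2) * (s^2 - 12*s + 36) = s^5/3 - 6*s^4 + 107*s^3/3 - 66*s^2 - 36*s + 72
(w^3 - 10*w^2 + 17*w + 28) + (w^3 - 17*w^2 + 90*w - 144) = 2*w^3 - 27*w^2 + 107*w - 116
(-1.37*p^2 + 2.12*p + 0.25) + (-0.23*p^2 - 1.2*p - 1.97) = -1.6*p^2 + 0.92*p - 1.72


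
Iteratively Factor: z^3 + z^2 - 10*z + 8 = (z - 2)*(z^2 + 3*z - 4) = (z - 2)*(z - 1)*(z + 4)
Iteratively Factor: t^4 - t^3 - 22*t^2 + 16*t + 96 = (t + 2)*(t^3 - 3*t^2 - 16*t + 48) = (t - 3)*(t + 2)*(t^2 - 16) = (t - 4)*(t - 3)*(t + 2)*(t + 4)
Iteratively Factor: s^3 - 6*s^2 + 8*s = (s - 4)*(s^2 - 2*s) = (s - 4)*(s - 2)*(s)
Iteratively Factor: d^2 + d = (d + 1)*(d)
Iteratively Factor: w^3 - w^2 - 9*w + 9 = (w - 1)*(w^2 - 9) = (w - 3)*(w - 1)*(w + 3)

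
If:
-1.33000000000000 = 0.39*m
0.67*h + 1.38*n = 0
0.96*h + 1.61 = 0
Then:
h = -1.68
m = -3.41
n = 0.81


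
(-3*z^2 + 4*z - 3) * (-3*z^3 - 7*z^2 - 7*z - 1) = 9*z^5 + 9*z^4 + 2*z^3 - 4*z^2 + 17*z + 3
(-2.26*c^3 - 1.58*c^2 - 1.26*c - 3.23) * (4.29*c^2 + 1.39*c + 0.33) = -9.6954*c^5 - 9.9196*c^4 - 8.3474*c^3 - 16.1295*c^2 - 4.9055*c - 1.0659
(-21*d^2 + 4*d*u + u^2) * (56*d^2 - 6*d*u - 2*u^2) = -1176*d^4 + 350*d^3*u + 74*d^2*u^2 - 14*d*u^3 - 2*u^4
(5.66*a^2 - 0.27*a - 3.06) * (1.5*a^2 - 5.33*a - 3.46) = 8.49*a^4 - 30.5728*a^3 - 22.7345*a^2 + 17.244*a + 10.5876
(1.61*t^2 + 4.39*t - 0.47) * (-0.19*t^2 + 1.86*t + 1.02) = -0.3059*t^4 + 2.1605*t^3 + 9.8969*t^2 + 3.6036*t - 0.4794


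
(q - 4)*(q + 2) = q^2 - 2*q - 8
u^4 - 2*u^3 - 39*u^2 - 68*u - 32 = (u - 8)*(u + 1)^2*(u + 4)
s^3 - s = s*(s - 1)*(s + 1)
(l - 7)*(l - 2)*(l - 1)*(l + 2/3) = l^4 - 28*l^3/3 + 49*l^2/3 + 4*l/3 - 28/3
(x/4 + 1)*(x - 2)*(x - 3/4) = x^3/4 + 5*x^2/16 - 19*x/8 + 3/2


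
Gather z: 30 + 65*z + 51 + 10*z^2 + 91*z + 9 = 10*z^2 + 156*z + 90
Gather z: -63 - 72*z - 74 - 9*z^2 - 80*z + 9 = -9*z^2 - 152*z - 128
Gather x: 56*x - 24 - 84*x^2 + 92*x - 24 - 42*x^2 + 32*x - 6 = -126*x^2 + 180*x - 54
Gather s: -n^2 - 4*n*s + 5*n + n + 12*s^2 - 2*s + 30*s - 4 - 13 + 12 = -n^2 + 6*n + 12*s^2 + s*(28 - 4*n) - 5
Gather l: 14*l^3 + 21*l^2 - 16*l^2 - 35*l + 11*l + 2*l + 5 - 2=14*l^3 + 5*l^2 - 22*l + 3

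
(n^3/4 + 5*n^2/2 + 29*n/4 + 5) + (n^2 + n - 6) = n^3/4 + 7*n^2/2 + 33*n/4 - 1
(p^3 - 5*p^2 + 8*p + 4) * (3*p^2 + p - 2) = 3*p^5 - 14*p^4 + 17*p^3 + 30*p^2 - 12*p - 8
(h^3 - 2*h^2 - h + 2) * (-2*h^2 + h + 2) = -2*h^5 + 5*h^4 + 2*h^3 - 9*h^2 + 4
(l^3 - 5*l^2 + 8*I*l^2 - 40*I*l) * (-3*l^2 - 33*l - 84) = -3*l^5 - 18*l^4 - 24*I*l^4 + 81*l^3 - 144*I*l^3 + 420*l^2 + 648*I*l^2 + 3360*I*l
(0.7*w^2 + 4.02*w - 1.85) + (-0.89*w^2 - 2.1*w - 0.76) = -0.19*w^2 + 1.92*w - 2.61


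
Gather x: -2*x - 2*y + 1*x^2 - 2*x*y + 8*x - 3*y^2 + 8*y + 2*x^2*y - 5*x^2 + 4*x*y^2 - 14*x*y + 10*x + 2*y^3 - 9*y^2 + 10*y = x^2*(2*y - 4) + x*(4*y^2 - 16*y + 16) + 2*y^3 - 12*y^2 + 16*y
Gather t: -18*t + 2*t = -16*t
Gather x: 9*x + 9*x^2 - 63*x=9*x^2 - 54*x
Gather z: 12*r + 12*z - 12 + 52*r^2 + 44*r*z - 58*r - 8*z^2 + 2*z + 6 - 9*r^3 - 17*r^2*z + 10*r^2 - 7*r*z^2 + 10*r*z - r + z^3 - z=-9*r^3 + 62*r^2 - 47*r + z^3 + z^2*(-7*r - 8) + z*(-17*r^2 + 54*r + 13) - 6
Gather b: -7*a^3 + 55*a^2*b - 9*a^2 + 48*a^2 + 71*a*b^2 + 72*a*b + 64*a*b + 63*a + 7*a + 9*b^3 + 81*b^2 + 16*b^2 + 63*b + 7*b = -7*a^3 + 39*a^2 + 70*a + 9*b^3 + b^2*(71*a + 97) + b*(55*a^2 + 136*a + 70)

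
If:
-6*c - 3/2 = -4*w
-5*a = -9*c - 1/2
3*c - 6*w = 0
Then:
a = -23/40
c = -3/8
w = -3/16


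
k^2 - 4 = (k - 2)*(k + 2)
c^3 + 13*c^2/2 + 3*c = c*(c + 1/2)*(c + 6)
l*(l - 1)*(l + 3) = l^3 + 2*l^2 - 3*l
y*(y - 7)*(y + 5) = y^3 - 2*y^2 - 35*y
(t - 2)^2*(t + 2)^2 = t^4 - 8*t^2 + 16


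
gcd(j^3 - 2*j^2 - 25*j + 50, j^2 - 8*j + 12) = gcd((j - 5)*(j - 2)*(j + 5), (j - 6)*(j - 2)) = j - 2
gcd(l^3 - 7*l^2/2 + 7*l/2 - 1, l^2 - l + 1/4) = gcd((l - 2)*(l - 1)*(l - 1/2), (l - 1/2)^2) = l - 1/2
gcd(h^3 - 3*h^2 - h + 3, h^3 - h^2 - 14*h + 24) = h - 3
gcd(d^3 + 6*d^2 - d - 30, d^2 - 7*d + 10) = d - 2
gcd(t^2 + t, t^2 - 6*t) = t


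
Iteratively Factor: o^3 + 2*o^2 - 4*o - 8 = (o + 2)*(o^2 - 4) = (o - 2)*(o + 2)*(o + 2)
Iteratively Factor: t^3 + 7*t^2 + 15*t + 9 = (t + 3)*(t^2 + 4*t + 3) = (t + 1)*(t + 3)*(t + 3)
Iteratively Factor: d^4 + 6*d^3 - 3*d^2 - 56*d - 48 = (d + 4)*(d^3 + 2*d^2 - 11*d - 12) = (d + 1)*(d + 4)*(d^2 + d - 12) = (d - 3)*(d + 1)*(d + 4)*(d + 4)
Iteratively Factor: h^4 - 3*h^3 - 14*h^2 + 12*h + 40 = (h - 2)*(h^3 - h^2 - 16*h - 20) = (h - 5)*(h - 2)*(h^2 + 4*h + 4) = (h - 5)*(h - 2)*(h + 2)*(h + 2)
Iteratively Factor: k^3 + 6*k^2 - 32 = (k + 4)*(k^2 + 2*k - 8) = (k - 2)*(k + 4)*(k + 4)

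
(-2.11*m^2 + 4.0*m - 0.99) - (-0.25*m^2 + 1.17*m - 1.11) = -1.86*m^2 + 2.83*m + 0.12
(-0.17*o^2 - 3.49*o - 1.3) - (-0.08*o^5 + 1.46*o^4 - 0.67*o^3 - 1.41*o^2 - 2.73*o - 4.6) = 0.08*o^5 - 1.46*o^4 + 0.67*o^3 + 1.24*o^2 - 0.76*o + 3.3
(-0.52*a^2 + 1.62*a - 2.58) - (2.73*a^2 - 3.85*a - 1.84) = -3.25*a^2 + 5.47*a - 0.74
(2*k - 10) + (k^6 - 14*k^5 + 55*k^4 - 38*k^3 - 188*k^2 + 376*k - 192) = k^6 - 14*k^5 + 55*k^4 - 38*k^3 - 188*k^2 + 378*k - 202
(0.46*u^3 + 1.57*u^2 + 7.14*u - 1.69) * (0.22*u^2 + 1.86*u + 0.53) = 0.1012*u^5 + 1.201*u^4 + 4.7348*u^3 + 13.7407*u^2 + 0.6408*u - 0.8957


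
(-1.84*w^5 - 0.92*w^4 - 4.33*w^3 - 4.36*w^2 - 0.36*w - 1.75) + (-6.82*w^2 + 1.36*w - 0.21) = -1.84*w^5 - 0.92*w^4 - 4.33*w^3 - 11.18*w^2 + 1.0*w - 1.96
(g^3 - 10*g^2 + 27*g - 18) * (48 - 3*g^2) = -3*g^5 + 30*g^4 - 33*g^3 - 426*g^2 + 1296*g - 864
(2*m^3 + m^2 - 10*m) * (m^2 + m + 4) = 2*m^5 + 3*m^4 - m^3 - 6*m^2 - 40*m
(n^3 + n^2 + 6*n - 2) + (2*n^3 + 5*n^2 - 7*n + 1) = 3*n^3 + 6*n^2 - n - 1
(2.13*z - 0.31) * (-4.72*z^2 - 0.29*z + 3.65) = -10.0536*z^3 + 0.8455*z^2 + 7.8644*z - 1.1315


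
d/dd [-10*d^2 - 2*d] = -20*d - 2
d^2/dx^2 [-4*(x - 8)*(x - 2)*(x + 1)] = 72 - 24*x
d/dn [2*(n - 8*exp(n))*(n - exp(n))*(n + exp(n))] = -16*n^2*exp(n) + 6*n^2 - 4*n*exp(2*n) - 32*n*exp(n) + 48*exp(3*n) - 2*exp(2*n)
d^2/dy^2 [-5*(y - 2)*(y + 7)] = -10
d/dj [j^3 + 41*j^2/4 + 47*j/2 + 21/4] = 3*j^2 + 41*j/2 + 47/2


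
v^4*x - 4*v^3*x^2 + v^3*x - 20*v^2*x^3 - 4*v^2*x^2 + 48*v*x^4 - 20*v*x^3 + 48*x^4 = (v - 6*x)*(v - 2*x)*(v + 4*x)*(v*x + x)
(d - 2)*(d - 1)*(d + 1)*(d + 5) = d^4 + 3*d^3 - 11*d^2 - 3*d + 10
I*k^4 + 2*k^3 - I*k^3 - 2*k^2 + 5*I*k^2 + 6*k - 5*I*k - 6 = (k - 3*I)*(k - I)*(k + 2*I)*(I*k - I)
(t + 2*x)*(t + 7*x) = t^2 + 9*t*x + 14*x^2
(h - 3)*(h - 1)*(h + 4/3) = h^3 - 8*h^2/3 - 7*h/3 + 4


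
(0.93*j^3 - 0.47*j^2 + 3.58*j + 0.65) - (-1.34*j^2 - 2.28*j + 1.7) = 0.93*j^3 + 0.87*j^2 + 5.86*j - 1.05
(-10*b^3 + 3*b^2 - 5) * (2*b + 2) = -20*b^4 - 14*b^3 + 6*b^2 - 10*b - 10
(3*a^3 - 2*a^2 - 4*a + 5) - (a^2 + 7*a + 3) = 3*a^3 - 3*a^2 - 11*a + 2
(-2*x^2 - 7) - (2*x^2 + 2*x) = -4*x^2 - 2*x - 7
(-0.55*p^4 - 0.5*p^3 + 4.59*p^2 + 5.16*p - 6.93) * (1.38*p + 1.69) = -0.759*p^5 - 1.6195*p^4 + 5.4892*p^3 + 14.8779*p^2 - 0.843*p - 11.7117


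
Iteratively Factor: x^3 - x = (x - 1)*(x^2 + x) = (x - 1)*(x + 1)*(x)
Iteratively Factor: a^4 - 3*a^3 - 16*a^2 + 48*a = (a + 4)*(a^3 - 7*a^2 + 12*a) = (a - 3)*(a + 4)*(a^2 - 4*a) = a*(a - 3)*(a + 4)*(a - 4)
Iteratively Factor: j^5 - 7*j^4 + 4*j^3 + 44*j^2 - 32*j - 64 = (j - 4)*(j^4 - 3*j^3 - 8*j^2 + 12*j + 16) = (j - 4)*(j + 2)*(j^3 - 5*j^2 + 2*j + 8) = (j - 4)*(j - 2)*(j + 2)*(j^2 - 3*j - 4) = (j - 4)^2*(j - 2)*(j + 2)*(j + 1)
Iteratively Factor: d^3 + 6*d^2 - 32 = (d + 4)*(d^2 + 2*d - 8) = (d - 2)*(d + 4)*(d + 4)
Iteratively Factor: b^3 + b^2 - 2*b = (b + 2)*(b^2 - b) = b*(b + 2)*(b - 1)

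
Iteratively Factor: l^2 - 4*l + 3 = (l - 1)*(l - 3)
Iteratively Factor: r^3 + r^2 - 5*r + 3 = (r + 3)*(r^2 - 2*r + 1) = (r - 1)*(r + 3)*(r - 1)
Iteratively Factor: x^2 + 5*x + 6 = (x + 3)*(x + 2)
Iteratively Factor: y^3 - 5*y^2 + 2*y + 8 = (y + 1)*(y^2 - 6*y + 8) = (y - 4)*(y + 1)*(y - 2)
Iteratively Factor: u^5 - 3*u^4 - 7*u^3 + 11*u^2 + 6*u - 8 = (u - 1)*(u^4 - 2*u^3 - 9*u^2 + 2*u + 8) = (u - 1)*(u + 2)*(u^3 - 4*u^2 - u + 4) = (u - 1)^2*(u + 2)*(u^2 - 3*u - 4) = (u - 4)*(u - 1)^2*(u + 2)*(u + 1)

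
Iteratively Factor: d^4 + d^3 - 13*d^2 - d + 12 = (d - 3)*(d^3 + 4*d^2 - d - 4) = (d - 3)*(d + 1)*(d^2 + 3*d - 4) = (d - 3)*(d + 1)*(d + 4)*(d - 1)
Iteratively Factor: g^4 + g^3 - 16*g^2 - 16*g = (g)*(g^3 + g^2 - 16*g - 16) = g*(g - 4)*(g^2 + 5*g + 4) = g*(g - 4)*(g + 4)*(g + 1)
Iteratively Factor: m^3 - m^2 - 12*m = (m)*(m^2 - m - 12) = m*(m - 4)*(m + 3)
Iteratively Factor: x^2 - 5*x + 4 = (x - 4)*(x - 1)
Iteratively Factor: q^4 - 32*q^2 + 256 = (q - 4)*(q^3 + 4*q^2 - 16*q - 64) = (q - 4)*(q + 4)*(q^2 - 16) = (q - 4)^2*(q + 4)*(q + 4)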